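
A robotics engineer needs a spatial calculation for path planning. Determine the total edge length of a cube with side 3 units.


Shape: cube
Side s = 3 units
A cube has 12 edges, all equal.
Formula: total edge length = 12 * s
Total = 12 * 3
Total = 36
36 units


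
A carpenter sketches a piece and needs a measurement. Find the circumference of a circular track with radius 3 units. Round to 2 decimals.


Shape: circle
Radius r = 3 units
Formula: C = 2 * pi * r
C = 2 * pi * 3
C = 6 * pi
C = 18.85
18.85 units


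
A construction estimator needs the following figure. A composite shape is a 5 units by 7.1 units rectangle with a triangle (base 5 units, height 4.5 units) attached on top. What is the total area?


Composite shape: rectangle + triangle
Rectangle area = 5 * 7.1 = 35.5
Triangle area = 0.5 * 5 * 4.5 = 11.25
Total = 35.5 + 11.25
Total = 46.75
46.75 units^2


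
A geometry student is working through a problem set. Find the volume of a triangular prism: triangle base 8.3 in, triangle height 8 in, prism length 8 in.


Shape: triangular prism
Triangle base = 8.3 in, triangle height = 8 in, prism length L = 8 in
Formula: V = (1/2 * b * h_tri) * L
Cross-section area = 0.5 * 8.3 * 8 = 33.2
V = 33.2 * 8
V = 265.6
265.6 in^3


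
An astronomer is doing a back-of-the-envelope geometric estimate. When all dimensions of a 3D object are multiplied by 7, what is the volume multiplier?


Linear scale factor k = 7
Rule: under a linear scaling by k, volumes scale by k^3.
k^3 = 7 * 7 * 7
k^3 = 49 * 7
k^3 = 343
Volume scales by a factor of 343.
343 (dimensionless)


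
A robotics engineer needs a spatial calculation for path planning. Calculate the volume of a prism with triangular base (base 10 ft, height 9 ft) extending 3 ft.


Shape: triangular prism
Triangle base = 10 ft, triangle height = 9 ft, prism length L = 3 ft
Formula: V = (1/2 * b * h_tri) * L
Cross-section area = 0.5 * 10 * 9 = 45
V = 45 * 3
V = 135
135 ft^3


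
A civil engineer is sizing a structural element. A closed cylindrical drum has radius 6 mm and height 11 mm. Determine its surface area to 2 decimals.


Shape: closed cylinder
Radius r = 6 mm, Height h = 11 mm
Formula: SA = 2*pi*r^2 + 2*pi*r*h = 2*pi*r*(r + h)
r + h = 17
2 * r * (r + h) = 2 * 6 * 17 = 204
SA = 204 * pi
SA = 640.88
640.88 mm^2


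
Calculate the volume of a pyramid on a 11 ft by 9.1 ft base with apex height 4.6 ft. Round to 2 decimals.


Shape: rectangular pyramid
Base: 11 ft x 9.1 ft, Height h = 4.6 ft
Formula: V = (1/3) * base_area * h
base_area = 11 * 9.1 = 100.1
base_area * h = 100.1 * 4.6 = 460.46
V = 460.46 / 3
V = 153.49
153.49 ft^3


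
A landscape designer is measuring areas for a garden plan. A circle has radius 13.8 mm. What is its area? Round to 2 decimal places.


Shape: circle
Radius r = 13.8 mm
Formula: A = pi * r^2
r^2 = 13.8^2 = 190.44
A = pi * 190.44
A = 598.28
598.28 mm^2


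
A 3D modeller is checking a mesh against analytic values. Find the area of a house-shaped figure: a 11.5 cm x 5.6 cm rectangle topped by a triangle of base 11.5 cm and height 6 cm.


Composite shape: rectangle + triangle
Rectangle area = 11.5 * 5.6 = 64.4
Triangle area = 0.5 * 11.5 * 6 = 34.5
Total = 64.4 + 34.5
Total = 98.9
98.9 cm^2


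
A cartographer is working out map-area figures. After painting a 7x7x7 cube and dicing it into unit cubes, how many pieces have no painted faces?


Large cube: 7 x 7 x 7, cut into unit cubes.
n = 7, so n - 2 = 5
Unpainted cubes form the interior (n - 2)^3 block.
(n - 2)^3 = 5^3 = 125
125 unit cubes


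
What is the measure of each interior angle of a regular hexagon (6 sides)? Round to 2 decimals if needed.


Shape: regular hexagon (6 sides)
Formula: interior angle = (n - 2) * 180 / n
(n - 2) = 4
(n - 2) * 180 = 720
angle = 720 / 6
angle = 120
120 degrees


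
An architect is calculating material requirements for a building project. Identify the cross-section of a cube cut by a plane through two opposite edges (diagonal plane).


Solid: cube
Cutting plane: through two opposite edges (diagonal plane)
Visualize the intersection of the plane with the solid's surface.
The boundary of the cut region is a rectangle.
rectangle


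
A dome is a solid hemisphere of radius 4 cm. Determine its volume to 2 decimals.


Shape: hemisphere (half of a sphere)
Radius r = 4 cm
Formula: V = (1/2) * (4/3) * pi * r^3 = (2/3) * pi * r^3
r^3 = 64
(2/3) * 64 = 42.666667
V = 42.666667 * pi
V = 134.04
134.04 cm^3


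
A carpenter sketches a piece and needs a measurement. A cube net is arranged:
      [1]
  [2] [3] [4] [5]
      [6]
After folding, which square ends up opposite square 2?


Net: cross layout. Take square 3 as the base (bottom).
Fold the four squares in the horizontal row up around 3: 2 -> left, 4 -> right, 5 wraps to the top.
Fold 1 and 6 up from 3: 1 -> back, 6 -> front.
Opposite pairs are therefore: (1, 6), (2, 4), (3, 5).
Face 2 is opposite face 4.
face 4


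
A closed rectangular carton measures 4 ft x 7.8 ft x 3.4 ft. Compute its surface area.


Shape: rectangular prism
l = 4 ft, w = 7.8 ft, h = 3.4 ft
Formula: SA = 2(lw + lh + wh)
lw = 31.2, lh = 13.6, wh = 26.52
lw + lh + wh = 71.32
SA = 2 * 71.32
SA = 142.64
142.64 ft^2


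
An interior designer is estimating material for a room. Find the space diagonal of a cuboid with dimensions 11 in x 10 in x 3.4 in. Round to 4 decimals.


Shape: rectangular box (space diagonal)
l = 11 in, w = 10 in, h = 3.4 in
Visualize: the diagonal of the base, then a right triangle with that diagonal and the height.
Formula: d = sqrt(l^2 + w^2 + h^2)
l^2 + w^2 + h^2 = 121 + 100 + 11.56 = 232.56
d = sqrt(232.56)
d = 15.2499
15.2499 in


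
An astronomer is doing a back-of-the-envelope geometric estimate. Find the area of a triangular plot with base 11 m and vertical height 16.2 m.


Shape: triangle
Base b = 11 m, Height h = 16.2 m
Formula: A = (1/2) * b * h
A = 0.5 * 11 * 16.2
A = 0.5 * 178.2
A = 89.1
89.1 m^2


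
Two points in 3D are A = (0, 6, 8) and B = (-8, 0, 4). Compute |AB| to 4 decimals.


3D distance between two points
P1 = (0, 6, 8), P2 = (-8, 0, 4)
Formula: d = sqrt((x2-x1)^2 + (y2-y1)^2 + (z2-z1)^2)
dx = -8 - 0 = -8
dy = 0 - 6 = -6
dz = 4 - 8 = -4
dx^2 + dy^2 + dz^2 = 64 + 36 + 16 = 116
d = sqrt(116)
d = 10.7703
10.7703 units


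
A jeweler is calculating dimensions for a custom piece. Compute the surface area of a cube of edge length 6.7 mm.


Shape: cube
Side s = 6.7 mm
A cube has 6 square faces.
Formula: SA = 6 * s^2
s^2 = 44.89
SA = 6 * 44.89
SA = 269.34
269.34 mm^2


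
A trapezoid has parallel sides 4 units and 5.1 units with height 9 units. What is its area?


Shape: trapezoid
Parallel sides a = 4 units, b = 5.1 units; Height h = 9 units
Formula: A = (a + b) * h / 2
a + b = 4 + 5.1 = 9.1
A = 9.1 * 9 / 2
A = 81.9 / 2
A = 40.95
40.95 units^2


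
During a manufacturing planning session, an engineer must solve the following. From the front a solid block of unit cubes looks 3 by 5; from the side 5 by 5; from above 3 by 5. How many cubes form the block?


Orthographic views of a solid rectangular block:
Front view 3 x 5 -> length = 3, height = 5
Side view 5 x 5 -> width = 5, height = 5 (consistent)
Top view 3 x 5 -> confirms length = 3, width = 5
The block is 3 x 5 x 5.
Total unit cubes = 3 * 5 * 5 = 75
75 unit cubes


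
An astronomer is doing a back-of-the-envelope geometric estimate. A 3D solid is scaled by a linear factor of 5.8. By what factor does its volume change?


Linear scale factor k = 5.8
Rule: under a linear scaling by k, volumes scale by k^3.
k^3 = 5.8 * 5.8 * 5.8
k^3 = 33.64 * 5.8
k^3 = 195.112
Volume scales by a factor of 195.112.
195.112 (dimensionless)


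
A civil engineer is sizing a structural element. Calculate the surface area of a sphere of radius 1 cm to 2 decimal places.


Shape: sphere
Radius r = 1 cm
Formula: SA = 4 * pi * r^2
r^2 = 1
SA = 4 * pi * 1
SA = 4 * pi
SA = 12.57
12.57 cm^2


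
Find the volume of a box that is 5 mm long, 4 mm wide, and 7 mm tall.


Shape: rectangular prism
l = 5 mm, w = 4 mm, h = 7 mm
Formula: V = l * w * h
V = 5 * 4 * 7
V = 20 * 7
V = 140
140 mm^3


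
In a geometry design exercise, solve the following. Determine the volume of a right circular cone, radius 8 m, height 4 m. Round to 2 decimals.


Shape: cone
Radius r = 8 m, Height h = 4 m
Formula: V = (1/3) * pi * r^2 * h
r^2 = 64
pi * r^2 * h = pi * 64 * 4 = 256 * pi
V = 256 * pi / 3
V = 268.08
268.08 m^3


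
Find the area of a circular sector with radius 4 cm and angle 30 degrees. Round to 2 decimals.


Shape: circular sector
Radius r = 4 cm, Angle = 30 degrees
Formula: A = (angle/360) * pi * r^2
r^2 = 16
Fraction of circle = 30/360
A = (30/360) * pi * 16
A = 1.333333 * pi
A = 4.19
4.19 cm^2


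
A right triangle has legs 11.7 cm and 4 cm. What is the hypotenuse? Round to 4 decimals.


Shape: right triangle
Legs a = 11.7 cm, b = 4 cm
Formula: c = sqrt(a^2 + b^2)
a^2 = 136.89, b^2 = 16
a^2 + b^2 = 152.89
c = sqrt(152.89)
c = 12.3649
12.3649 cm


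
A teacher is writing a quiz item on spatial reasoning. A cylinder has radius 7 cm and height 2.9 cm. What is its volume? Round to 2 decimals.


Shape: cylinder
Radius r = 7 cm, Height h = 2.9 cm
Formula: V = pi * r^2 * h
r^2 = 49
V = pi * 49 * 2.9
V = 142.1 * pi
V = 446.42
446.42 cm^3


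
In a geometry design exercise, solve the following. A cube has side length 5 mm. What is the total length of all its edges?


Shape: cube
Side s = 5 mm
A cube has 12 edges, all equal.
Formula: total edge length = 12 * s
Total = 12 * 5
Total = 60
60 mm


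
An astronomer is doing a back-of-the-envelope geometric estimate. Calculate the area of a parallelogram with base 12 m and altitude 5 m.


Shape: parallelogram
Base b = 12 m, Height h = 5 m
Formula: A = b * h
A = 12 * 5
A = 60
60 m^2


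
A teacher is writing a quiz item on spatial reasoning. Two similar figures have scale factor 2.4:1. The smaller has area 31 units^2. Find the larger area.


Linear scale factor k = 2.4
Original area = 31 units^2
Rule: under a linear scaling by k, areas scale by k^2.
k^2 = 2.4^2 = 5.76
New area = 31 * 5.76
New area = 178.56
178.56 units^2


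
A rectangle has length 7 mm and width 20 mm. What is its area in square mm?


Shape: rectangle
Length l = 7 mm, Width w = 20 mm
Formula: A = l * w
A = 7 * 20
A = 140
140 mm^2


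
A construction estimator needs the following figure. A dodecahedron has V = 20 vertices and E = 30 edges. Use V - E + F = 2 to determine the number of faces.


Polyhedron: dodecahedron
Euler's formula for convex polyhedra: V - E + F = 2
Given: V = 20 vertices and E = 30 edges
Solve for F:
F = 2 + E - V = 2 + 30 - 20 = 12
12 faces


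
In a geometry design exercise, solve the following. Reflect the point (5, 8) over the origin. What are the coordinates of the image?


Transformation: reflection
Original point: (5, 8)
Rule for reflection through the origin: (x, y) -> (-x, -y)
Apply: (5, 8) -> (-5, -8)
(-5, -8)


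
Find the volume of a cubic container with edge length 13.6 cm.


Shape: cube
Side s = 13.6 cm
Formula: V = s^3
V = 13.6 * 13.6 * 13.6
V = 184.96 * 13.6
V = 2515.456
2515.456 cm^3


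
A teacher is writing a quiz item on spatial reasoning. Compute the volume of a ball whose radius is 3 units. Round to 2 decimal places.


Shape: sphere
Radius r = 3 units
Formula: V = (4/3) * pi * r^3
r^3 = 27
(4/3) * 27 = 36
V = 36 * pi
V = 113.1
113.1 units^3


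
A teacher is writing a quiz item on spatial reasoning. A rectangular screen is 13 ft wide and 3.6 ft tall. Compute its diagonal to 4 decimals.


Shape: rectangle (diagonal via Pythagoras)
Sides: 13 ft and 3.6 ft
Formula: d = sqrt(l^2 + w^2)
l^2 = 169, w^2 = 12.96
l^2 + w^2 = 181.96
d = sqrt(181.96)
d = 13.4893
13.4893 ft


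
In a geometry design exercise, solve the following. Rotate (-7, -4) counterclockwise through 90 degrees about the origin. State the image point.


Transformation: rotation about the origin
Original point: (-7, -4)
Rule for 90 deg counterclockwise: (x, y) -> (-y, x)
Apply: (-7, -4) -> (4, -7)
(4, -7)


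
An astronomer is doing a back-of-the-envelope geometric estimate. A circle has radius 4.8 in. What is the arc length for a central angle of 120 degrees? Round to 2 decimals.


Shape: circular arc
Radius r = 4.8 in, Angle = 120 degrees
Formula: L = (angle/360) * 2 * pi * r
2 * pi * r = 9.6 * pi
L = (120/360) * 9.6 * pi
L = 3.2 * pi
L = 10.05
10.05 in


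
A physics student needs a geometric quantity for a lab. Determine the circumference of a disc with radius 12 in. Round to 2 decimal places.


Shape: circle
Radius r = 12 in
Formula: C = 2 * pi * r
C = 2 * pi * 12
C = 24 * pi
C = 75.4
75.4 in


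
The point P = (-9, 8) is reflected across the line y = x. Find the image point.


Transformation: reflection
Original point: (-9, 8)
Rule for reflection over y = x: (x, y) -> (y, x)
Apply: (-9, 8) -> (8, -9)
(8, -9)


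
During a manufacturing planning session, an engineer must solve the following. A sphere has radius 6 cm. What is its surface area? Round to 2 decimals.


Shape: sphere
Radius r = 6 cm
Formula: SA = 4 * pi * r^2
r^2 = 36
SA = 4 * pi * 36
SA = 144 * pi
SA = 452.39
452.39 cm^2


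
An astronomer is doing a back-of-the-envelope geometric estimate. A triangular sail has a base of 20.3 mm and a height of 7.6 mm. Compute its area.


Shape: triangle
Base b = 20.3 mm, Height h = 7.6 mm
Formula: A = (1/2) * b * h
A = 0.5 * 20.3 * 7.6
A = 0.5 * 154.28
A = 77.14
77.14 mm^2


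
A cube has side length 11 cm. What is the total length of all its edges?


Shape: cube
Side s = 11 cm
A cube has 12 edges, all equal.
Formula: total edge length = 12 * s
Total = 12 * 11
Total = 132
132 cm


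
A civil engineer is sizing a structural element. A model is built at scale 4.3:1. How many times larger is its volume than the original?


Linear scale factor k = 4.3
Rule: under a linear scaling by k, volumes scale by k^3.
k^3 = 4.3 * 4.3 * 4.3
k^3 = 18.49 * 4.3
k^3 = 79.507
Volume scales by a factor of 79.507.
79.507 (dimensionless)


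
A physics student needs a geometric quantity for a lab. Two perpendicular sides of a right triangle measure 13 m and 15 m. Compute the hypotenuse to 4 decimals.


Shape: right triangle
Legs a = 13 m, b = 15 m
Formula: c = sqrt(a^2 + b^2)
a^2 = 169, b^2 = 225
a^2 + b^2 = 394
c = sqrt(394)
c = 19.8494
19.8494 m


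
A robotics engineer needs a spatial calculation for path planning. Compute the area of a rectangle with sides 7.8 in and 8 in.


Shape: rectangle
Length l = 7.8 in, Width w = 8 in
Formula: A = l * w
A = 7.8 * 8
A = 62.4
62.4 in^2


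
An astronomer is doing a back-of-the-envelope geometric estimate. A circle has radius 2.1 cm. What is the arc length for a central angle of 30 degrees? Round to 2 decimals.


Shape: circular arc
Radius r = 2.1 cm, Angle = 30 degrees
Formula: L = (angle/360) * 2 * pi * r
2 * pi * r = 4.2 * pi
L = (30/360) * 4.2 * pi
L = 0.35 * pi
L = 1.1
1.1 cm


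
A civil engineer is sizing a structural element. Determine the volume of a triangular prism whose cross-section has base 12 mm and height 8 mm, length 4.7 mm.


Shape: triangular prism
Triangle base = 12 mm, triangle height = 8 mm, prism length L = 4.7 mm
Formula: V = (1/2 * b * h_tri) * L
Cross-section area = 0.5 * 12 * 8 = 48
V = 48 * 4.7
V = 225.6
225.6 mm^3


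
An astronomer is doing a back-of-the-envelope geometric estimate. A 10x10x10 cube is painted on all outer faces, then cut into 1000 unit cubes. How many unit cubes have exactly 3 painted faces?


Large cube: 10 x 10 x 10, cut into unit cubes.
Cubes with 3 painted faces are at the corners. A cube always has 8 corners.
Count = 8
8 unit cubes


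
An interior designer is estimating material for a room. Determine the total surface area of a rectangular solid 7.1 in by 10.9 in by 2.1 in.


Shape: rectangular prism
l = 7.1 in, w = 10.9 in, h = 2.1 in
Formula: SA = 2(lw + lh + wh)
lw = 77.39, lh = 14.91, wh = 22.89
lw + lh + wh = 115.19
SA = 2 * 115.19
SA = 230.38
230.38 in^2


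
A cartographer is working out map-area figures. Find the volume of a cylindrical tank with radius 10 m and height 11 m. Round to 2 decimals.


Shape: cylinder
Radius r = 10 m, Height h = 11 m
Formula: V = pi * r^2 * h
r^2 = 100
V = pi * 100 * 11
V = 1100 * pi
V = 3455.75
3455.75 m^3


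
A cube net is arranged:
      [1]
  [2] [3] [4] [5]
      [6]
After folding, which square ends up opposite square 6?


Net: cross layout. Take square 3 as the base (bottom).
Fold the four squares in the horizontal row up around 3: 2 -> left, 4 -> right, 5 wraps to the top.
Fold 1 and 6 up from 3: 1 -> back, 6 -> front.
Opposite pairs are therefore: (1, 6), (2, 4), (3, 5).
Face 6 is opposite face 1.
face 1


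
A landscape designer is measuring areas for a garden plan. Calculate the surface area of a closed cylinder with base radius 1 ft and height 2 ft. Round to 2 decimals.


Shape: closed cylinder
Radius r = 1 ft, Height h = 2 ft
Formula: SA = 2*pi*r^2 + 2*pi*r*h = 2*pi*r*(r + h)
r + h = 3
2 * r * (r + h) = 2 * 1 * 3 = 6
SA = 6 * pi
SA = 18.85
18.85 ft^2


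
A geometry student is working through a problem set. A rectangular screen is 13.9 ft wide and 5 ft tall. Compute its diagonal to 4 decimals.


Shape: rectangle (diagonal via Pythagoras)
Sides: 13.9 ft and 5 ft
Formula: d = sqrt(l^2 + w^2)
l^2 = 193.21, w^2 = 25
l^2 + w^2 = 218.21
d = sqrt(218.21)
d = 14.7719
14.7719 ft


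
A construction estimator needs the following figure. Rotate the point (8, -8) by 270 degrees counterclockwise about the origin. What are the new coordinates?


Transformation: rotation about the origin
Original point: (8, -8)
Rule for 270 deg counterclockwise: (x, y) -> (y, -x)
Apply: (8, -8) -> (-8, -8)
(-8, -8)


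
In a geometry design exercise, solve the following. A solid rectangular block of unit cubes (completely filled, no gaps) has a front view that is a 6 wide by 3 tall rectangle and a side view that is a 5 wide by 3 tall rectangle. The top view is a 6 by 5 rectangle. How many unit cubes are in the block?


Orthographic views of a solid rectangular block:
Front view 6 x 3 -> length = 6, height = 3
Side view 5 x 3 -> width = 5, height = 3 (consistent)
Top view 6 x 5 -> confirms length = 6, width = 5
The block is 6 x 5 x 3.
Total unit cubes = 6 * 5 * 3 = 90
90 unit cubes


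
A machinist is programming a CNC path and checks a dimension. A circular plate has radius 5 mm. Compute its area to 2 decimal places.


Shape: circle
Radius r = 5 mm
Formula: A = pi * r^2
r^2 = 5^2 = 25
A = pi * 25
A = 78.54
78.54 mm^2


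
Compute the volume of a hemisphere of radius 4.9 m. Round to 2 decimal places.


Shape: hemisphere (half of a sphere)
Radius r = 4.9 m
Formula: V = (1/2) * (4/3) * pi * r^3 = (2/3) * pi * r^3
r^3 = 117.649
(2/3) * 117.649 = 78.432667
V = 78.432667 * pi
V = 246.4
246.4 m^3


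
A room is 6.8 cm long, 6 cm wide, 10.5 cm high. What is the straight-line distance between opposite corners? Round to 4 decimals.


Shape: rectangular box (space diagonal)
l = 6.8 cm, w = 6 cm, h = 10.5 cm
Visualize: the diagonal of the base, then a right triangle with that diagonal and the height.
Formula: d = sqrt(l^2 + w^2 + h^2)
l^2 + w^2 + h^2 = 46.24 + 36 + 110.25 = 192.49
d = sqrt(192.49)
d = 13.8741
13.8741 cm


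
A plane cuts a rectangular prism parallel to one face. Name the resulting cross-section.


Solid: rectangular prism
Cutting plane: parallel to one face
Visualize the intersection of the plane with the solid's surface.
The boundary of the cut region is a rectangle.
rectangle


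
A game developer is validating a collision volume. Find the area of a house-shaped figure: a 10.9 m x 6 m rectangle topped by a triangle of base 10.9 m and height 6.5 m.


Composite shape: rectangle + triangle
Rectangle area = 10.9 * 6 = 65.4
Triangle area = 0.5 * 10.9 * 6.5 = 35.425
Total = 65.4 + 35.425
Total = 100.825
100.825 m^2


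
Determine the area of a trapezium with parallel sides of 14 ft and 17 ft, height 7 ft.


Shape: trapezoid
Parallel sides a = 14 ft, b = 17 ft; Height h = 7 ft
Formula: A = (a + b) * h / 2
a + b = 14 + 17 = 31
A = 31 * 7 / 2
A = 217 / 2
A = 108.5
108.5 ft^2


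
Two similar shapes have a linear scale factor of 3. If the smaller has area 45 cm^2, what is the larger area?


Linear scale factor k = 3
Original area = 45 cm^2
Rule: under a linear scaling by k, areas scale by k^2.
k^2 = 3^2 = 9
New area = 45 * 9
New area = 405
405 cm^2


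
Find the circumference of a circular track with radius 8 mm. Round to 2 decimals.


Shape: circle
Radius r = 8 mm
Formula: C = 2 * pi * r
C = 2 * pi * 8
C = 16 * pi
C = 50.27
50.27 mm


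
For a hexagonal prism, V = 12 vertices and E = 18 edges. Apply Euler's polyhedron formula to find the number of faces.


Polyhedron: hexagonal prism
Euler's formula for convex polyhedra: V - E + F = 2
Given: V = 12 vertices and E = 18 edges
Solve for F:
F = 2 + E - V = 2 + 18 - 12 = 8
8 faces


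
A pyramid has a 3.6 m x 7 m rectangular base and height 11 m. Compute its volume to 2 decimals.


Shape: rectangular pyramid
Base: 3.6 m x 7 m, Height h = 11 m
Formula: V = (1/3) * base_area * h
base_area = 3.6 * 7 = 25.2
base_area * h = 25.2 * 11 = 277.2
V = 277.2 / 3
V = 92.4
92.4 m^3


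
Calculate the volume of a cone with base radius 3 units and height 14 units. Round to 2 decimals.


Shape: cone
Radius r = 3 units, Height h = 14 units
Formula: V = (1/3) * pi * r^2 * h
r^2 = 9
pi * r^2 * h = pi * 9 * 14 = 126 * pi
V = 126 * pi / 3
V = 131.95
131.95 units^3


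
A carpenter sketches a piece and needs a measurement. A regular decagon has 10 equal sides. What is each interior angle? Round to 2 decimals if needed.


Shape: regular decagon (10 sides)
Formula: interior angle = (n - 2) * 180 / n
(n - 2) = 8
(n - 2) * 180 = 1440
angle = 1440 / 10
angle = 144
144 degrees


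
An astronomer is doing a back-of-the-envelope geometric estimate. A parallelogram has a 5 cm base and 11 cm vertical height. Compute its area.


Shape: parallelogram
Base b = 5 cm, Height h = 11 cm
Formula: A = b * h
A = 5 * 11
A = 55
55 cm^2


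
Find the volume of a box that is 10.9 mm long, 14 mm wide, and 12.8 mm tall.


Shape: rectangular prism
l = 10.9 mm, w = 14 mm, h = 12.8 mm
Formula: V = l * w * h
V = 10.9 * 14 * 12.8
V = 152.6 * 12.8
V = 1953.28
1953.28 mm^3


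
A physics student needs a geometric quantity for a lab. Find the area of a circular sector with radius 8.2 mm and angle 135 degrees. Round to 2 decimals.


Shape: circular sector
Radius r = 8.2 mm, Angle = 135 degrees
Formula: A = (angle/360) * pi * r^2
r^2 = 67.24
Fraction of circle = 135/360
A = (135/360) * pi * 67.24
A = 25.215 * pi
A = 79.22
79.22 mm^2


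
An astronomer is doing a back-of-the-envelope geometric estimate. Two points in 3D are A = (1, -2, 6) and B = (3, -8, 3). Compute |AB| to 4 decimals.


3D distance between two points
P1 = (1, -2, 6), P2 = (3, -8, 3)
Formula: d = sqrt((x2-x1)^2 + (y2-y1)^2 + (z2-z1)^2)
dx = 3 - 1 = 2
dy = -8 - -2 = -6
dz = 3 - 6 = -3
dx^2 + dy^2 + dz^2 = 4 + 36 + 9 = 49
d = sqrt(49)
d = 7.0
7 units


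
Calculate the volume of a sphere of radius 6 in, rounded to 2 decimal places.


Shape: sphere
Radius r = 6 in
Formula: V = (4/3) * pi * r^3
r^3 = 216
(4/3) * 216 = 288
V = 288 * pi
V = 904.78
904.78 in^3


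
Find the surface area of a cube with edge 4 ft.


Shape: cube
Side s = 4 ft
A cube has 6 square faces.
Formula: SA = 6 * s^2
s^2 = 16
SA = 6 * 16
SA = 96
96 ft^2


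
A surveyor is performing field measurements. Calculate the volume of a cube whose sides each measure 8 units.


Shape: cube
Side s = 8 units
Formula: V = s^3
V = 8 * 8 * 8
V = 64 * 8
V = 512
512 units^3


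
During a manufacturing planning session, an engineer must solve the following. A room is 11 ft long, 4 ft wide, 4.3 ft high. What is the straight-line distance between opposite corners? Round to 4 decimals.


Shape: rectangular box (space diagonal)
l = 11 ft, w = 4 ft, h = 4.3 ft
Visualize: the diagonal of the base, then a right triangle with that diagonal and the height.
Formula: d = sqrt(l^2 + w^2 + h^2)
l^2 + w^2 + h^2 = 121 + 16 + 18.49 = 155.49
d = sqrt(155.49)
d = 12.4696
12.4696 ft


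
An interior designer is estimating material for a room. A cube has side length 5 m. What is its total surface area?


Shape: cube
Side s = 5 m
A cube has 6 square faces.
Formula: SA = 6 * s^2
s^2 = 25
SA = 6 * 25
SA = 150
150 m^2


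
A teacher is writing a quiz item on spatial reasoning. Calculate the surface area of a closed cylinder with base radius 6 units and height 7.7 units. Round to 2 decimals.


Shape: closed cylinder
Radius r = 6 units, Height h = 7.7 units
Formula: SA = 2*pi*r^2 + 2*pi*r*h = 2*pi*r*(r + h)
r + h = 13.7
2 * r * (r + h) = 2 * 6 * 13.7 = 164.4
SA = 164.4 * pi
SA = 516.48
516.48 units^2


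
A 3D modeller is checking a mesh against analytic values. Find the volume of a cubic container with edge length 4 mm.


Shape: cube
Side s = 4 mm
Formula: V = s^3
V = 4 * 4 * 4
V = 16 * 4
V = 64
64 mm^3


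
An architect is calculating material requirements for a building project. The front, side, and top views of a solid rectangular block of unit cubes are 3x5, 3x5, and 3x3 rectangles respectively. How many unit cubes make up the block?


Orthographic views of a solid rectangular block:
Front view 3 x 5 -> length = 3, height = 5
Side view 3 x 5 -> width = 3, height = 5 (consistent)
Top view 3 x 3 -> confirms length = 3, width = 3
The block is 3 x 3 x 5.
Total unit cubes = 3 * 3 * 5 = 45
45 unit cubes


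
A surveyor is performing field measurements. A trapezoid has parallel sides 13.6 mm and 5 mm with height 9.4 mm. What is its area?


Shape: trapezoid
Parallel sides a = 13.6 mm, b = 5 mm; Height h = 9.4 mm
Formula: A = (a + b) * h / 2
a + b = 13.6 + 5 = 18.6
A = 18.6 * 9.4 / 2
A = 174.84 / 2
A = 87.42
87.42 mm^2


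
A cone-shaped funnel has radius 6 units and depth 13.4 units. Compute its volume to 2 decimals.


Shape: cone
Radius r = 6 units, Height h = 13.4 units
Formula: V = (1/3) * pi * r^2 * h
r^2 = 36
pi * r^2 * h = pi * 36 * 13.4 = 482.4 * pi
V = 482.4 * pi / 3
V = 505.17
505.17 units^3


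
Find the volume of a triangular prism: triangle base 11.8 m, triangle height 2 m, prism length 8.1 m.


Shape: triangular prism
Triangle base = 11.8 m, triangle height = 2 m, prism length L = 8.1 m
Formula: V = (1/2 * b * h_tri) * L
Cross-section area = 0.5 * 11.8 * 2 = 11.8
V = 11.8 * 8.1
V = 95.58
95.58 m^3


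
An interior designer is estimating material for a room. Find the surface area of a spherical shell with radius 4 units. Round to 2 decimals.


Shape: sphere
Radius r = 4 units
Formula: SA = 4 * pi * r^2
r^2 = 16
SA = 4 * pi * 16
SA = 64 * pi
SA = 201.06
201.06 units^2


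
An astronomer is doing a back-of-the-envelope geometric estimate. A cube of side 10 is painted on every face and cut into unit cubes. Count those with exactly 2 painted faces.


Large cube: 10 x 10 x 10, cut into unit cubes.
n = 10, so n - 2 = 8
Cubes with 2 painted faces lie along the edges, excluding corners.
A cube has 12 edges; each contributes (n - 2) = 8 such cubes.
Count = 12 * 8 = 96
96 unit cubes


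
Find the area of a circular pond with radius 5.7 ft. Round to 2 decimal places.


Shape: circle
Radius r = 5.7 ft
Formula: A = pi * r^2
r^2 = 5.7^2 = 32.49
A = pi * 32.49
A = 102.07
102.07 ft^2


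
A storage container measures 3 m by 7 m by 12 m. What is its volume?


Shape: rectangular prism
l = 3 m, w = 7 m, h = 12 m
Formula: V = l * w * h
V = 3 * 7 * 12
V = 21 * 12
V = 252
252 m^3


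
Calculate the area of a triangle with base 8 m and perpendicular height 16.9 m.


Shape: triangle
Base b = 8 m, Height h = 16.9 m
Formula: A = (1/2) * b * h
A = 0.5 * 8 * 16.9
A = 0.5 * 135.2
A = 67.6
67.6 m^2


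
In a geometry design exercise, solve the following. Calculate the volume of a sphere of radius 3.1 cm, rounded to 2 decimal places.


Shape: sphere
Radius r = 3.1 cm
Formula: V = (4/3) * pi * r^3
r^3 = 29.791
(4/3) * 29.791 = 39.721333
V = 39.721333 * pi
V = 124.79
124.79 cm^3


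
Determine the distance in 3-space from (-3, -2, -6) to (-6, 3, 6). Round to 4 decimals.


3D distance between two points
P1 = (-3, -2, -6), P2 = (-6, 3, 6)
Formula: d = sqrt((x2-x1)^2 + (y2-y1)^2 + (z2-z1)^2)
dx = -6 - -3 = -3
dy = 3 - -2 = 5
dz = 6 - -6 = 12
dx^2 + dy^2 + dz^2 = 9 + 25 + 144 = 178
d = sqrt(178)
d = 13.3417
13.3417 units


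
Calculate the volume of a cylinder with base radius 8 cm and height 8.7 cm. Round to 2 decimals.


Shape: cylinder
Radius r = 8 cm, Height h = 8.7 cm
Formula: V = pi * r^2 * h
r^2 = 64
V = pi * 64 * 8.7
V = 556.8 * pi
V = 1749.24
1749.24 cm^3


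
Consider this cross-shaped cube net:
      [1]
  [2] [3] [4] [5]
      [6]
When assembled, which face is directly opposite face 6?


Net: cross layout. Take square 3 as the base (bottom).
Fold the four squares in the horizontal row up around 3: 2 -> left, 4 -> right, 5 wraps to the top.
Fold 1 and 6 up from 3: 1 -> back, 6 -> front.
Opposite pairs are therefore: (1, 6), (2, 4), (3, 5).
Face 6 is opposite face 1.
face 1


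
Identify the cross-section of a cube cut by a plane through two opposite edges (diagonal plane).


Solid: cube
Cutting plane: through two opposite edges (diagonal plane)
Visualize the intersection of the plane with the solid's surface.
The boundary of the cut region is a rectangle.
rectangle


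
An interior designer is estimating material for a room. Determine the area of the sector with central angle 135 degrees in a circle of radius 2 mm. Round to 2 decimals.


Shape: circular sector
Radius r = 2 mm, Angle = 135 degrees
Formula: A = (angle/360) * pi * r^2
r^2 = 4
Fraction of circle = 135/360
A = (135/360) * pi * 4
A = 1.5 * pi
A = 4.71
4.71 mm^2


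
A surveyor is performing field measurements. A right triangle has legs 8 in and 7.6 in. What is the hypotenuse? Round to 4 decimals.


Shape: right triangle
Legs a = 8 in, b = 7.6 in
Formula: c = sqrt(a^2 + b^2)
a^2 = 64, b^2 = 57.76
a^2 + b^2 = 121.76
c = sqrt(121.76)
c = 11.0345
11.0345 in


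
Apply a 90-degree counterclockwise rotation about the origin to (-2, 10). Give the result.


Transformation: rotation about the origin
Original point: (-2, 10)
Rule for 90 deg counterclockwise: (x, y) -> (-y, x)
Apply: (-2, 10) -> (-10, -2)
(-10, -2)


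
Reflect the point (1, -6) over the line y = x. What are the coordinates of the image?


Transformation: reflection
Original point: (1, -6)
Rule for reflection over y = x: (x, y) -> (y, x)
Apply: (1, -6) -> (-6, 1)
(-6, 1)


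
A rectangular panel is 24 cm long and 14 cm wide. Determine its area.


Shape: rectangle
Length l = 24 cm, Width w = 14 cm
Formula: A = l * w
A = 24 * 14
A = 336
336 cm^2


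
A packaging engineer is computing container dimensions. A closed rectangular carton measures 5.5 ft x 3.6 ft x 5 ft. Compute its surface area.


Shape: rectangular prism
l = 5.5 ft, w = 3.6 ft, h = 5 ft
Formula: SA = 2(lw + lh + wh)
lw = 19.8, lh = 27.5, wh = 18
lw + lh + wh = 65.3
SA = 2 * 65.3
SA = 130.6
130.6 ft^2


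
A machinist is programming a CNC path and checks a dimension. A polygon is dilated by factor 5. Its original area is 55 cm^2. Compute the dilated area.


Linear scale factor k = 5
Original area = 55 cm^2
Rule: under a linear scaling by k, areas scale by k^2.
k^2 = 5^2 = 25
New area = 55 * 25
New area = 1375
1375 cm^2


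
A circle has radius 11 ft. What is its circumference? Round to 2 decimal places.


Shape: circle
Radius r = 11 ft
Formula: C = 2 * pi * r
C = 2 * pi * 11
C = 22 * pi
C = 69.12
69.12 ft


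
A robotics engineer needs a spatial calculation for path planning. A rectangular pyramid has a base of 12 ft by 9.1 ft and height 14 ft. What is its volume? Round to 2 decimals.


Shape: rectangular pyramid
Base: 12 ft x 9.1 ft, Height h = 14 ft
Formula: V = (1/3) * base_area * h
base_area = 12 * 9.1 = 109.2
base_area * h = 109.2 * 14 = 1528.8
V = 1528.8 / 3
V = 509.6
509.6 ft^3


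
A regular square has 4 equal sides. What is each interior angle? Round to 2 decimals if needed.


Shape: regular square (4 sides)
Formula: interior angle = (n - 2) * 180 / n
(n - 2) = 2
(n - 2) * 180 = 360
angle = 360 / 4
angle = 90
90 degrees


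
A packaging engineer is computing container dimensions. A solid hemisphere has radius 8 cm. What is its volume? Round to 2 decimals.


Shape: hemisphere (half of a sphere)
Radius r = 8 cm
Formula: V = (1/2) * (4/3) * pi * r^3 = (2/3) * pi * r^3
r^3 = 512
(2/3) * 512 = 341.333333
V = 341.333333 * pi
V = 1072.33
1072.33 cm^3


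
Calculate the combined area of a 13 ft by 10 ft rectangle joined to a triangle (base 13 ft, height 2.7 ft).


Composite shape: rectangle + triangle
Rectangle area = 13 * 10 = 130
Triangle area = 0.5 * 13 * 2.7 = 17.55
Total = 130 + 17.55
Total = 147.55
147.55 ft^2


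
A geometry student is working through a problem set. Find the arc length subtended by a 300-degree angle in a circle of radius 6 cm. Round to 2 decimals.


Shape: circular arc
Radius r = 6 cm, Angle = 300 degrees
Formula: L = (angle/360) * 2 * pi * r
2 * pi * r = 12 * pi
L = (300/360) * 12 * pi
L = 10 * pi
L = 31.42
31.42 cm


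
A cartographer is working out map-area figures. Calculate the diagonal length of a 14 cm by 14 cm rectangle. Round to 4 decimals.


Shape: rectangle (diagonal via Pythagoras)
Sides: 14 cm and 14 cm
Formula: d = sqrt(l^2 + w^2)
l^2 = 196, w^2 = 196
l^2 + w^2 = 392
d = sqrt(392)
d = 19.799
19.799 cm


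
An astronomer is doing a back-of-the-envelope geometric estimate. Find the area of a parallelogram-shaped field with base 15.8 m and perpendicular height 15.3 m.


Shape: parallelogram
Base b = 15.8 m, Height h = 15.3 m
Formula: A = b * h
A = 15.8 * 15.3
A = 241.74
241.74 m^2


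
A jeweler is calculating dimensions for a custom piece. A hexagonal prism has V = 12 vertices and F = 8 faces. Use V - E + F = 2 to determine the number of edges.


Polyhedron: hexagonal prism
Euler's formula for convex polyhedra: V - E + F = 2
Given: V = 12 vertices and F = 8 faces
Solve for E:
E = V + F - 2 = 12 + 8 - 2 = 18
18 edges


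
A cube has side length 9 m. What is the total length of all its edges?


Shape: cube
Side s = 9 m
A cube has 12 edges, all equal.
Formula: total edge length = 12 * s
Total = 12 * 9
Total = 108
108 m


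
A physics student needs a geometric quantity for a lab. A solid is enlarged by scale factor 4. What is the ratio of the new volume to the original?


Linear scale factor k = 4
Rule: under a linear scaling by k, volumes scale by k^3.
k^3 = 4 * 4 * 4
k^3 = 16 * 4
k^3 = 64
Volume scales by a factor of 64.
64 (dimensionless)


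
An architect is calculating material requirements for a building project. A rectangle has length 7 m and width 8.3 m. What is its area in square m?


Shape: rectangle
Length l = 7 m, Width w = 8.3 m
Formula: A = l * w
A = 7 * 8.3
A = 58.1
58.1 m^2


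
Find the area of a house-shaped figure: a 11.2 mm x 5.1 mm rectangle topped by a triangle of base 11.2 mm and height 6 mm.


Composite shape: rectangle + triangle
Rectangle area = 11.2 * 5.1 = 57.12
Triangle area = 0.5 * 11.2 * 6 = 33.6
Total = 57.12 + 33.6
Total = 90.72
90.72 mm^2


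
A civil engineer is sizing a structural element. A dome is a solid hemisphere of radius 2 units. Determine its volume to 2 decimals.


Shape: hemisphere (half of a sphere)
Radius r = 2 units
Formula: V = (1/2) * (4/3) * pi * r^3 = (2/3) * pi * r^3
r^3 = 8
(2/3) * 8 = 5.333333
V = 5.333333 * pi
V = 16.76
16.76 units^3


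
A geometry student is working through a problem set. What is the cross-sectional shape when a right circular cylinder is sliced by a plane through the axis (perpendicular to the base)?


Solid: right circular cylinder
Cutting plane: through the axis (perpendicular to the base)
Visualize the intersection of the plane with the solid's surface.
The boundary of the cut region is a rectangle.
rectangle


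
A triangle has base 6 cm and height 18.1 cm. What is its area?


Shape: triangle
Base b = 6 cm, Height h = 18.1 cm
Formula: A = (1/2) * b * h
A = 0.5 * 6 * 18.1
A = 0.5 * 108.6
A = 54.3
54.3 cm^2


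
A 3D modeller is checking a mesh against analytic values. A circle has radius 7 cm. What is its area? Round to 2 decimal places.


Shape: circle
Radius r = 7 cm
Formula: A = pi * r^2
r^2 = 7^2 = 49
A = pi * 49
A = 153.94
153.94 cm^2


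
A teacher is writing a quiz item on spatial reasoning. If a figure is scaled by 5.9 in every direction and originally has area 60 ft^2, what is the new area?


Linear scale factor k = 5.9
Original area = 60 ft^2
Rule: under a linear scaling by k, areas scale by k^2.
k^2 = 5.9^2 = 34.81
New area = 60 * 34.81
New area = 2088.6
2088.6 ft^2


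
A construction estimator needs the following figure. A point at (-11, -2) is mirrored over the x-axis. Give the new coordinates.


Transformation: reflection
Original point: (-11, -2)
Rule for reflection over the x-axis: (x, y) -> (x, -y)
Apply: (-11, -2) -> (-11, 2)
(-11, 2)


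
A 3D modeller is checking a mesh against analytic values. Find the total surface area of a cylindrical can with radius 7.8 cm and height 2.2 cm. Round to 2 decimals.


Shape: closed cylinder
Radius r = 7.8 cm, Height h = 2.2 cm
Formula: SA = 2*pi*r^2 + 2*pi*r*h = 2*pi*r*(r + h)
r + h = 10
2 * r * (r + h) = 2 * 7.8 * 10 = 156
SA = 156 * pi
SA = 490.09
490.09 cm^2


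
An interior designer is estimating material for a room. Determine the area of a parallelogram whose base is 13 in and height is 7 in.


Shape: parallelogram
Base b = 13 in, Height h = 7 in
Formula: A = b * h
A = 13 * 7
A = 91
91 in^2


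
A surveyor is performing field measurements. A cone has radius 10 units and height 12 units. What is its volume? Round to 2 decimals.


Shape: cone
Radius r = 10 units, Height h = 12 units
Formula: V = (1/3) * pi * r^2 * h
r^2 = 100
pi * r^2 * h = pi * 100 * 12 = 1200 * pi
V = 1200 * pi / 3
V = 1256.64
1256.64 units^3


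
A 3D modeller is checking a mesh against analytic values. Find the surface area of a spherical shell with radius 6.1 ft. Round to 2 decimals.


Shape: sphere
Radius r = 6.1 ft
Formula: SA = 4 * pi * r^2
r^2 = 37.21
SA = 4 * pi * 37.21
SA = 148.84 * pi
SA = 467.59
467.59 ft^2


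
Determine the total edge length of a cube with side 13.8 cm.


Shape: cube
Side s = 13.8 cm
A cube has 12 edges, all equal.
Formula: total edge length = 12 * s
Total = 12 * 13.8
Total = 165.6
165.6 cm


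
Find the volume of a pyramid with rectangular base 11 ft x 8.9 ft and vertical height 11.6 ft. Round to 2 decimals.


Shape: rectangular pyramid
Base: 11 ft x 8.9 ft, Height h = 11.6 ft
Formula: V = (1/3) * base_area * h
base_area = 11 * 8.9 = 97.9
base_area * h = 97.9 * 11.6 = 1135.64
V = 1135.64 / 3
V = 378.55
378.55 ft^3


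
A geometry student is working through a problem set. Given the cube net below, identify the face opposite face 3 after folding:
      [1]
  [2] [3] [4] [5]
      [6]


Net: cross layout. Take square 3 as the base (bottom).
Fold the four squares in the horizontal row up around 3: 2 -> left, 4 -> right, 5 wraps to the top.
Fold 1 and 6 up from 3: 1 -> back, 6 -> front.
Opposite pairs are therefore: (1, 6), (2, 4), (3, 5).
Face 3 is opposite face 5.
face 5


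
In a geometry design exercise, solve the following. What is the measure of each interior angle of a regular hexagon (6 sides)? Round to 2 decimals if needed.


Shape: regular hexagon (6 sides)
Formula: interior angle = (n - 2) * 180 / n
(n - 2) = 4
(n - 2) * 180 = 720
angle = 720 / 6
angle = 120
120 degrees


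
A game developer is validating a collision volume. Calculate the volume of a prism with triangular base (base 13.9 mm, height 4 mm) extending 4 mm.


Shape: triangular prism
Triangle base = 13.9 mm, triangle height = 4 mm, prism length L = 4 mm
Formula: V = (1/2 * b * h_tri) * L
Cross-section area = 0.5 * 13.9 * 4 = 27.8
V = 27.8 * 4
V = 111.2
111.2 mm^3
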